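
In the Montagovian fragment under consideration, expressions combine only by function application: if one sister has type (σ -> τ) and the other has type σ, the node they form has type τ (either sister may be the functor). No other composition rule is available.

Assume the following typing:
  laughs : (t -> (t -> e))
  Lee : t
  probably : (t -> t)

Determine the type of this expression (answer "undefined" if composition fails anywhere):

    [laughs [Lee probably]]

(t -> e)

[Lee probably]: (t -> t) applied to t yields t.
[laughs [Lee probably]]: (t -> (t -> e)) applied to t yields (t -> e).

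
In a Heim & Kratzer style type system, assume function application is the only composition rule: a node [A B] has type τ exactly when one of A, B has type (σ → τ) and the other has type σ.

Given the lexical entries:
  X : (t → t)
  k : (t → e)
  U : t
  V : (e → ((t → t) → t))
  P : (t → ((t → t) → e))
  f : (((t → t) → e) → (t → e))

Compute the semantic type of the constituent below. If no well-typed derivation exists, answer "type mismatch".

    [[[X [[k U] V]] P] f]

[k U]: k is (t → e), U is t; result e.
[[k U] V]: V is (e → ((t → t) → t)), [k U] is e; result ((t → t) → t).
[X [[k U] V]]: [[k U] V] is ((t → t) → t), X is (t → t); result t.
[[X [[k U] V]] P]: P is (t → ((t → t) → e)), [X [[k U] V]] is t; result ((t → t) → e).
[[[X [[k U] V]] P] f]: f is (((t → t) → e) → (t → e)), [[X [[k U] V]] P] is ((t → t) → e); result (t → e).

(t → e)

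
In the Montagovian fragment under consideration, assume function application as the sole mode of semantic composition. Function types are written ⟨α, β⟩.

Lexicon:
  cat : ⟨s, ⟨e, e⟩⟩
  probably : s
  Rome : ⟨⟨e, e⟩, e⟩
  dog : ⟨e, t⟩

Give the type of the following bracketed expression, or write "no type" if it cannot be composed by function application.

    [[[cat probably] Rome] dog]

At [cat probably], cat : ⟨s, ⟨e, e⟩⟩ takes probably : s, giving ⟨e, e⟩.
At [[cat probably] Rome], Rome : ⟨⟨e, e⟩, e⟩ takes [cat probably] : ⟨e, e⟩, giving e.
At [[[cat probably] Rome] dog], dog : ⟨e, t⟩ takes [[cat probably] Rome] : e, giving t.

t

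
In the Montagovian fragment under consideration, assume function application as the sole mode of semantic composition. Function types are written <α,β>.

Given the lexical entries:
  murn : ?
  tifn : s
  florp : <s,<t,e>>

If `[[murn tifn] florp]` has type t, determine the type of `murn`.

<s,<<s,<t,e>>,t>>

[[murn tifn] florp] is required to be t. florp : <s,<t,e>> cannot yield t as functor, so [murn tifn] : <<s,<t,e>>,t>.
[murn tifn] is required to be <<s,<t,e>>,t>. tifn : s cannot yield <<s,<t,e>>,t> as functor, so murn : <s,<<s,<t,e>>,t>>.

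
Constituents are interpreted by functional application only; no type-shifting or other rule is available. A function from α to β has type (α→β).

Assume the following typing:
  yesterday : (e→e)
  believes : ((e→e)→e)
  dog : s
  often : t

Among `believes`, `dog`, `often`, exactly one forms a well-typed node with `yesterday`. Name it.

believes — combines: believes : ((e→e)→e) takes yesterday : (e→e) as argument, giving e.
dog : s — does not combine with yesterday.
often : t — does not combine with yesterday.

believes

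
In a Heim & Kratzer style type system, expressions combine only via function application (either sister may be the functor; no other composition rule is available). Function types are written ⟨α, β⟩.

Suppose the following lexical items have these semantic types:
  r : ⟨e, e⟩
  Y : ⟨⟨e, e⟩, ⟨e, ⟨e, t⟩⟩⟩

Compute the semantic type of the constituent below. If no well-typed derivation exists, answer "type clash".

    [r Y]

⟨e, ⟨e, t⟩⟩

At [r Y], Y : ⟨⟨e, e⟩, ⟨e, ⟨e, t⟩⟩⟩ takes r : ⟨e, e⟩, giving ⟨e, ⟨e, t⟩⟩.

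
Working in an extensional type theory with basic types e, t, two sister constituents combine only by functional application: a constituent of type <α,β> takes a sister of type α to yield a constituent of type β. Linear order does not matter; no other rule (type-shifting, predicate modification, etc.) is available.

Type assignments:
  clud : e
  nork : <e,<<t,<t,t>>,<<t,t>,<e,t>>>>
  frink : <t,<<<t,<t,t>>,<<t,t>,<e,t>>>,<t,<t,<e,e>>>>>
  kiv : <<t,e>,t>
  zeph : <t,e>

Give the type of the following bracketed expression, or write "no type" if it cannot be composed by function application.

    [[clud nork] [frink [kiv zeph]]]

[clud nork]: <e,<<t,<t,t>>,<<t,t>,<e,t>>>> applied to e yields <<t,<t,t>>,<<t,t>,<e,t>>>.
[kiv zeph]: <<t,e>,t> applied to <t,e> yields t.
[frink [kiv zeph]]: <t,<<<t,<t,t>>,<<t,t>,<e,t>>>,<t,<t,<e,e>>>>> applied to t yields <<<t,<t,t>>,<<t,t>,<e,t>>>,<t,<t,<e,e>>>>.
[[clud nork] [frink [kiv zeph]]]: <<<t,<t,t>>,<<t,t>,<e,t>>>,<t,<t,<e,e>>>> applied to <<t,<t,t>>,<<t,t>,<e,t>>> yields <t,<t,<e,e>>>.

<t,<t,<e,e>>>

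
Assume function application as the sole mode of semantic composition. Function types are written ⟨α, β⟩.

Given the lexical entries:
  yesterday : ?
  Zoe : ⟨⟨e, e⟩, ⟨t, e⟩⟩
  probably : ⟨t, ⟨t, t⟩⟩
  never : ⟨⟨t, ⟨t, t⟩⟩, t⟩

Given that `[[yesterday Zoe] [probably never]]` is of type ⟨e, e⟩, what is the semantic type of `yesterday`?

⟨⟨⟨e, e⟩, ⟨t, e⟩⟩, ⟨t, ⟨e, e⟩⟩⟩

[[yesterday Zoe] [probably never]] must have type ⟨e, e⟩. The sister [probably never] has type t; that is not a function onto ⟨e, e⟩, so [yesterday Zoe] must be the functor, of type ⟨t, ⟨e, e⟩⟩.
[yesterday Zoe] must have type ⟨t, ⟨e, e⟩⟩. The sister Zoe has type ⟨⟨e, e⟩, ⟨t, e⟩⟩; that is not a function onto ⟨t, ⟨e, e⟩⟩, so yesterday must be the functor, of type ⟨⟨⟨e, e⟩, ⟨t, e⟩⟩, ⟨t, ⟨e, e⟩⟩⟩.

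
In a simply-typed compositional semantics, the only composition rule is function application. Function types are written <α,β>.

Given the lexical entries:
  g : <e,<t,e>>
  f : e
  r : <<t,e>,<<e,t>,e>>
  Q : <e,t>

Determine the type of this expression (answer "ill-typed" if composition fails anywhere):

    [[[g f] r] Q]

[g f]: <e,<t,e>> applied to e yields <t,e>.
[[g f] r]: <<t,e>,<<e,t>,e>> applied to <t,e> yields <<e,t>,e>.
[[[g f] r] Q]: <<e,t>,e> applied to <e,t> yields e.

e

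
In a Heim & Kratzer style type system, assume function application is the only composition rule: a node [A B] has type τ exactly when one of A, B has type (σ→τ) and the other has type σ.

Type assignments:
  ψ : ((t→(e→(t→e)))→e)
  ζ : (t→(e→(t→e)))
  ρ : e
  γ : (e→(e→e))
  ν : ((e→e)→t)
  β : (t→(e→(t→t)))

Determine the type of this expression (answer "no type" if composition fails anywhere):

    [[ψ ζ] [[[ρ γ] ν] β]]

At [ψ ζ], ψ : ((t→(e→(t→e)))→e) takes ζ : (t→(e→(t→e))), giving e.
At [ρ γ], γ : (e→(e→e)) takes ρ : e, giving (e→e).
At [[ρ γ] ν], ν : ((e→e)→t) takes [ρ γ] : (e→e), giving t.
At [[[ρ γ] ν] β], β : (t→(e→(t→t))) takes [[ρ γ] ν] : t, giving (e→(t→t)).
At [[ψ ζ] [[[ρ γ] ν] β]], [[[ρ γ] ν] β] : (e→(t→t)) takes [ψ ζ] : e, giving (t→t).

(t→t)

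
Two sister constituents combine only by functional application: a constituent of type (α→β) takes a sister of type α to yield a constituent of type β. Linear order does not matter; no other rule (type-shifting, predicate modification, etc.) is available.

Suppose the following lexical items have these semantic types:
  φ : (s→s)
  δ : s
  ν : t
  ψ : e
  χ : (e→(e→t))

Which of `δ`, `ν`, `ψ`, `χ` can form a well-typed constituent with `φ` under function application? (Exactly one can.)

δ — combines: φ : (s→s) takes δ : s as argument, giving s.
ν : t — φ needs s; ν needs nothing (atomic); neither fits.
ψ : e — φ needs s; ψ needs nothing (atomic); neither fits.
χ : (e→(e→t)) — φ needs s; χ needs e; neither fits.

δ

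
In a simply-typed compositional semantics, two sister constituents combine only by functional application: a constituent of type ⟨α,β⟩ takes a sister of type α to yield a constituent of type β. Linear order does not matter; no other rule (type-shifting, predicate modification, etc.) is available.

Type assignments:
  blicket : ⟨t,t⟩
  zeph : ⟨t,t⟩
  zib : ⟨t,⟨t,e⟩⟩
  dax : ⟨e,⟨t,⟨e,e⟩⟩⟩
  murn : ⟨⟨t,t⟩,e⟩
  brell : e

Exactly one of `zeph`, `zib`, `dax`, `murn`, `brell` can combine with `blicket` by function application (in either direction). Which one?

murn

zeph : ⟨t,t⟩ — no; blicket wants t, and zeph wants t.
zib : ⟨t,⟨t,e⟩⟩ — no; blicket wants t, and zib wants t.
dax : ⟨e,⟨t,⟨e,e⟩⟩⟩ — no; blicket wants t, and dax wants e.
murn — combines: murn : ⟨⟨t,t⟩,e⟩ takes blicket : ⟨t,t⟩ as argument, giving e.
brell : e — no; blicket wants t, and brell wants nothing (atomic).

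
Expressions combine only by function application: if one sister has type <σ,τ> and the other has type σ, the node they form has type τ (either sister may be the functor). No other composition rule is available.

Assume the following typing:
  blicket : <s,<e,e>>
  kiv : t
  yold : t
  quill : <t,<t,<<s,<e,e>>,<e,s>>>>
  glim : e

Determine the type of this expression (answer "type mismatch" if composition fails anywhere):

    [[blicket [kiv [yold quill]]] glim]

At [yold quill], quill : <t,<t,<<s,<e,e>>,<e,s>>>> takes yold : t, giving <t,<<s,<e,e>>,<e,s>>>.
At [kiv [yold quill]], [yold quill] : <t,<<s,<e,e>>,<e,s>>> takes kiv : t, giving <<s,<e,e>>,<e,s>>.
At [blicket [kiv [yold quill]]], [kiv [yold quill]] : <<s,<e,e>>,<e,s>> takes blicket : <s,<e,e>>, giving <e,s>.
At [[blicket [kiv [yold quill]]] glim], [blicket [kiv [yold quill]]] : <e,s> takes glim : e, giving s.

s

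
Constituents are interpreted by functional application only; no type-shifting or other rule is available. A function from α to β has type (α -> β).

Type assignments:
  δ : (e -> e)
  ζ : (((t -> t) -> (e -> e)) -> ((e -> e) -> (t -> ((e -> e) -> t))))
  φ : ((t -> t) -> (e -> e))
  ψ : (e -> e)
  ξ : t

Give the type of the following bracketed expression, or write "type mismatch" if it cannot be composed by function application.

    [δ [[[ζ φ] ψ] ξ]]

t

[ζ φ]: functor ζ : (((t -> t) -> (e -> e)) -> ((e -> e) -> (t -> ((e -> e) -> t)))), argument φ : ((t -> t) -> (e -> e)); result ((e -> e) -> (t -> ((e -> e) -> t))).
[[ζ φ] ψ]: functor [ζ φ] : ((e -> e) -> (t -> ((e -> e) -> t))), argument ψ : (e -> e); result (t -> ((e -> e) -> t)).
[[[ζ φ] ψ] ξ]: functor [[ζ φ] ψ] : (t -> ((e -> e) -> t)), argument ξ : t; result ((e -> e) -> t).
[δ [[[ζ φ] ψ] ξ]]: functor [[[ζ φ] ψ] ξ] : ((e -> e) -> t), argument δ : (e -> e); result t.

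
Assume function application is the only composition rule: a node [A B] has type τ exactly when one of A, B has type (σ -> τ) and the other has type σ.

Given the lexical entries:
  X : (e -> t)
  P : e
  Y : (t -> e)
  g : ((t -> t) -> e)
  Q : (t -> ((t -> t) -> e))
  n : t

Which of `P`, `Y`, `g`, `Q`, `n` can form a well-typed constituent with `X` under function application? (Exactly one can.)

P

P — combines: X : (e -> t) takes P : e as argument, giving t.
Y : (t -> e) — no; X wants e, and Y wants t.
g : ((t -> t) -> e) — no; X wants e, and g wants (t -> t).
Q : (t -> ((t -> t) -> e)) — no; X wants e, and Q wants t.
n : t — no; X wants e, and n wants nothing (atomic).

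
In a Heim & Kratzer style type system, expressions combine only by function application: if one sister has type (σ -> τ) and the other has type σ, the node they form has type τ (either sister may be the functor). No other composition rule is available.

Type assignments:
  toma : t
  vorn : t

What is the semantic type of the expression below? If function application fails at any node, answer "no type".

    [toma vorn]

no type

At [toma vorn]: neither t nor t can take the other as argument; the node is ill-typed.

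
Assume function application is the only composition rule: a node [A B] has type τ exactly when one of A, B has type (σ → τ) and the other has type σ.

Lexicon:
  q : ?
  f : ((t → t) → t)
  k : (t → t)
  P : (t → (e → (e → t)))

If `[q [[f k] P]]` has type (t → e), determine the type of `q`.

((e → (e → t)) → (t → e))

For [q [[f k] P]] to have type (t → e) with [[f k] P] of type (e → (e → t)), q must be the function: q : ((e → (e → t)) → (t → e)).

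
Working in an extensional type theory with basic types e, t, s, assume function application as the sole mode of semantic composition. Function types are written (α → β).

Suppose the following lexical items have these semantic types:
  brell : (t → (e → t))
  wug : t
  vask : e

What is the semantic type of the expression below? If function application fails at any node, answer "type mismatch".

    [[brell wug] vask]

t

[brell wug]: functor brell : (t → (e → t)), argument wug : t; result (e → t).
[[brell wug] vask]: functor [brell wug] : (e → t), argument vask : e; result t.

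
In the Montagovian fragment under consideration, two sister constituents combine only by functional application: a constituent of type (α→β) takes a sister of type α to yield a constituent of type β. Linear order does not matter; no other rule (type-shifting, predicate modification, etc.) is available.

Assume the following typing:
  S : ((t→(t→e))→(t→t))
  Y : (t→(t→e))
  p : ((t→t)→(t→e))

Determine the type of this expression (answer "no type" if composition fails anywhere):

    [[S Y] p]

(t→e)

[S Y] — S of type ((t→(t→e))→(t→t)) combines with Y of type (t→(t→e)): type (t→t).
[[S Y] p] — p of type ((t→t)→(t→e)) combines with [S Y] of type (t→t): type (t→e).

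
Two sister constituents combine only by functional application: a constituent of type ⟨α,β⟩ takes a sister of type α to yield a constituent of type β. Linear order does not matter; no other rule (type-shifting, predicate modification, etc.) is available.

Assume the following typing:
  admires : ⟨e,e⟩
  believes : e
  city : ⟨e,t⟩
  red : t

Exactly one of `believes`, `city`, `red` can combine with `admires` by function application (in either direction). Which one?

believes

believes — combines: admires : ⟨e,e⟩ takes believes : e as argument, giving e.
city : ⟨e,t⟩ — no; admires wants e, and city wants e.
red : t — no; admires wants e, and red wants nothing (atomic).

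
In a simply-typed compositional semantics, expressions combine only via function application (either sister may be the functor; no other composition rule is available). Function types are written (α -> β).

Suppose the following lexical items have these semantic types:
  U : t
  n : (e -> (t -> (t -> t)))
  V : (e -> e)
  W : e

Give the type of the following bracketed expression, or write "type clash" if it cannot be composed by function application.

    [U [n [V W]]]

(t -> t)

At [V W], V : (e -> e) takes W : e, giving e.
At [n [V W]], n : (e -> (t -> (t -> t))) takes [V W] : e, giving (t -> (t -> t)).
At [U [n [V W]]], [n [V W]] : (t -> (t -> t)) takes U : t, giving (t -> t).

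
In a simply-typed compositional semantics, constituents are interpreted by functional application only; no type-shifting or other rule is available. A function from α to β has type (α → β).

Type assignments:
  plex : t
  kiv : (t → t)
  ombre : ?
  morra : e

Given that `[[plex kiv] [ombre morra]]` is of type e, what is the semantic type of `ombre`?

(e → (t → e))

[[plex kiv] [ombre morra]] is required to be e. [plex kiv] : t cannot yield e as functor, so [ombre morra] : (t → e).
[ombre morra] is required to be (t → e). morra : e cannot yield (t → e) as functor, so ombre : (e → (t → e)).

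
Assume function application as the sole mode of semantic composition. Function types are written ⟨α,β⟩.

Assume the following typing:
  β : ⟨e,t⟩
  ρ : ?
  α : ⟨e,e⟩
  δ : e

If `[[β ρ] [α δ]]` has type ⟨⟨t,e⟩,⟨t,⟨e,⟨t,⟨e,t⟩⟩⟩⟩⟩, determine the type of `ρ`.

⟨⟨e,t⟩,⟨e,⟨⟨t,e⟩,⟨t,⟨e,⟨t,⟨e,t⟩⟩⟩⟩⟩⟩⟩

[[β ρ] [α δ]] is required to be ⟨⟨t,e⟩,⟨t,⟨e,⟨t,⟨e,t⟩⟩⟩⟩⟩. [α δ] : e cannot yield ⟨⟨t,e⟩,⟨t,⟨e,⟨t,⟨e,t⟩⟩⟩⟩⟩ as functor, so [β ρ] : ⟨e,⟨⟨t,e⟩,⟨t,⟨e,⟨t,⟨e,t⟩⟩⟩⟩⟩⟩.
[β ρ] is required to be ⟨e,⟨⟨t,e⟩,⟨t,⟨e,⟨t,⟨e,t⟩⟩⟩⟩⟩⟩. β : ⟨e,t⟩ cannot yield ⟨e,⟨⟨t,e⟩,⟨t,⟨e,⟨t,⟨e,t⟩⟩⟩⟩⟩⟩ as functor, so ρ : ⟨⟨e,t⟩,⟨e,⟨⟨t,e⟩,⟨t,⟨e,⟨t,⟨e,t⟩⟩⟩⟩⟩⟩⟩.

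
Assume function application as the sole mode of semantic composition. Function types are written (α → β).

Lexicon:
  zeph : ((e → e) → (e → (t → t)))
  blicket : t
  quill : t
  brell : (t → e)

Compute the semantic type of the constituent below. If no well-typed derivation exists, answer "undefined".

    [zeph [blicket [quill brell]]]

undefined

[quill brell] — brell of type (t → e) combines with quill of type t: type e.
[blicket [quill brell]]: t and e cannot combine by function application — type clash.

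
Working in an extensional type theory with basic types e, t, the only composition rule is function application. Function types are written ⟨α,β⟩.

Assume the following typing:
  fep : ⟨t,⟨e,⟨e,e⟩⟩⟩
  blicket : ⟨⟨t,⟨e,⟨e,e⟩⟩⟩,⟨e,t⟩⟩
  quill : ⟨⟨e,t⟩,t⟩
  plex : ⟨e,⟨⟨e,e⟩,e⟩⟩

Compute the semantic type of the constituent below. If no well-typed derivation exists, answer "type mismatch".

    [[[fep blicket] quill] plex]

type mismatch

[fep blicket]: ⟨⟨t,⟨e,⟨e,e⟩⟩⟩,⟨e,t⟩⟩ applied to ⟨t,⟨e,⟨e,e⟩⟩⟩ yields ⟨e,t⟩.
[[fep blicket] quill]: ⟨⟨e,t⟩,t⟩ applied to ⟨e,t⟩ yields t.
[[[fep blicket] quill] plex]: t with ⟨e,⟨⟨e,e⟩,e⟩⟩ — neither is a function whose domain matches the other; composition fails here.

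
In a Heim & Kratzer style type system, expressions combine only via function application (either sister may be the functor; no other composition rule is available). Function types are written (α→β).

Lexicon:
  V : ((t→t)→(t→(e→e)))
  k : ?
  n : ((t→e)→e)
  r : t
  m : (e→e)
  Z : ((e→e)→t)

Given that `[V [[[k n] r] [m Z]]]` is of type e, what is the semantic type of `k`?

At [V [[[k n] r] [m Z]]] (required: e): V is ((t→t)→(t→(e→e))), which is not a function with range e; hence [[[k n] r] [m Z]] is the functor — type (((t→t)→(t→(e→e)))→e).
At [[[k n] r] [m Z]] (required: (((t→t)→(t→(e→e)))→e)): [m Z] is t, which is not a function with range (((t→t)→(t→(e→e)))→e); hence [[k n] r] is the functor — type (t→(((t→t)→(t→(e→e)))→e)).
At [[k n] r] (required: (t→(((t→t)→(t→(e→e)))→e))): r is t, which is not a function with range (t→(((t→t)→(t→(e→e)))→e)); hence [k n] is the functor — type (t→(t→(((t→t)→(t→(e→e)))→e))).
At [k n] (required: (t→(t→(((t→t)→(t→(e→e)))→e)))): n is ((t→e)→e), which is not a function with range (t→(t→(((t→t)→(t→(e→e)))→e))); hence k is the functor — type (((t→e)→e)→(t→(t→(((t→t)→(t→(e→e)))→e)))).

(((t→e)→e)→(t→(t→(((t→t)→(t→(e→e)))→e))))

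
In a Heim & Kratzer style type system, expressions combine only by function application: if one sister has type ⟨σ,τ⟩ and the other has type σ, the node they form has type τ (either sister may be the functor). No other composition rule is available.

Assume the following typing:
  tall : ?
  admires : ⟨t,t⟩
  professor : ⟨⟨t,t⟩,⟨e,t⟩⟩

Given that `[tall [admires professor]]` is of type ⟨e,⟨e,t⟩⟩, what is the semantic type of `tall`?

⟨⟨e,t⟩,⟨e,⟨e,t⟩⟩⟩

At [tall [admires professor]] (required: ⟨e,⟨e,t⟩⟩): [admires professor] is ⟨e,t⟩, which is not a function with range ⟨e,⟨e,t⟩⟩; hence tall is the functor — type ⟨⟨e,t⟩,⟨e,⟨e,t⟩⟩⟩.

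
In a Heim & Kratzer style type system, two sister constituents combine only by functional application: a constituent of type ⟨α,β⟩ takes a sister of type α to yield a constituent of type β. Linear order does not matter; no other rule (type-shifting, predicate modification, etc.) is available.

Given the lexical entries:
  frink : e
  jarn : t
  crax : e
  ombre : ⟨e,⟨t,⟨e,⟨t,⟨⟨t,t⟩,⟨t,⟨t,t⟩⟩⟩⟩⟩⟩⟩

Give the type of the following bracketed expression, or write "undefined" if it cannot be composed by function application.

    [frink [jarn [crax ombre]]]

[crax ombre]: functor ombre : ⟨e,⟨t,⟨e,⟨t,⟨⟨t,t⟩,⟨t,⟨t,t⟩⟩⟩⟩⟩⟩⟩, argument crax : e; result ⟨t,⟨e,⟨t,⟨⟨t,t⟩,⟨t,⟨t,t⟩⟩⟩⟩⟩⟩.
[jarn [crax ombre]]: functor [crax ombre] : ⟨t,⟨e,⟨t,⟨⟨t,t⟩,⟨t,⟨t,t⟩⟩⟩⟩⟩⟩, argument jarn : t; result ⟨e,⟨t,⟨⟨t,t⟩,⟨t,⟨t,t⟩⟩⟩⟩⟩.
[frink [jarn [crax ombre]]]: functor [jarn [crax ombre]] : ⟨e,⟨t,⟨⟨t,t⟩,⟨t,⟨t,t⟩⟩⟩⟩⟩, argument frink : e; result ⟨t,⟨⟨t,t⟩,⟨t,⟨t,t⟩⟩⟩⟩.

⟨t,⟨⟨t,t⟩,⟨t,⟨t,t⟩⟩⟩⟩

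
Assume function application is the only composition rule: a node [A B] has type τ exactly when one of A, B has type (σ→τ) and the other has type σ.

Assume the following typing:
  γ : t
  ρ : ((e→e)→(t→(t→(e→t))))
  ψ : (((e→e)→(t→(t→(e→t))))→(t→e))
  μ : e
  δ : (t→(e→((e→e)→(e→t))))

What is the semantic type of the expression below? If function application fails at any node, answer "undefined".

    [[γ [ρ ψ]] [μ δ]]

undefined

[ρ ψ]: ψ is (((e→e)→(t→(t→(e→t))))→(t→e)), ρ is ((e→e)→(t→(t→(e→t)))); result (t→e).
[γ [ρ ψ]]: [ρ ψ] is (t→e), γ is t; result e.
At [μ δ]: neither e nor (t→(e→((e→e)→(e→t)))) can take the other as argument; the node is ill-typed.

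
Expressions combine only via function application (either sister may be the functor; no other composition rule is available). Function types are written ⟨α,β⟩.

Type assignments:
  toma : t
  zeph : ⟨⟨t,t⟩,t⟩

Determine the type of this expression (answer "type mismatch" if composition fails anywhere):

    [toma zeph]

[toma zeph]: t with ⟨⟨t,t⟩,t⟩ — neither is a function whose domain matches the other; composition fails here.

type mismatch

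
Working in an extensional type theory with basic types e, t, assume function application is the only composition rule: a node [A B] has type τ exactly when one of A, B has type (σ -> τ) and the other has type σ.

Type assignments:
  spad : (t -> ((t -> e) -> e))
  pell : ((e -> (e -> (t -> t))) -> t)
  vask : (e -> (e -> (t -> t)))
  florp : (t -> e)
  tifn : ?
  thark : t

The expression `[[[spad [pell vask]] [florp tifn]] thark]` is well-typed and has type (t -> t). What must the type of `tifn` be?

For [[[spad [pell vask]] [florp tifn]] thark] to have type (t -> t) with thark of type t, [[spad [pell vask]] [florp tifn]] must be the function: [[spad [pell vask]] [florp tifn]] : (t -> (t -> t)).
For [[spad [pell vask]] [florp tifn]] to have type (t -> (t -> t)) with [spad [pell vask]] of type ((t -> e) -> e), [florp tifn] must be the function: [florp tifn] : (((t -> e) -> e) -> (t -> (t -> t))).
For [florp tifn] to have type (((t -> e) -> e) -> (t -> (t -> t))) with florp of type (t -> e), tifn must be the function: tifn : ((t -> e) -> (((t -> e) -> e) -> (t -> (t -> t)))).

((t -> e) -> (((t -> e) -> e) -> (t -> (t -> t))))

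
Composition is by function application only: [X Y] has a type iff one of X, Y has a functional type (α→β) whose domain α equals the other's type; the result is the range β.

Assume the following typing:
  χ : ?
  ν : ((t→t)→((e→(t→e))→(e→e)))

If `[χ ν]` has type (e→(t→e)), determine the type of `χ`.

(((t→t)→((e→(t→e))→(e→e)))→(e→(t→e)))

For [χ ν] to have type (e→(t→e)) with ν of type ((t→t)→((e→(t→e))→(e→e))), χ must be the function: χ : (((t→t)→((e→(t→e))→(e→e)))→(e→(t→e))).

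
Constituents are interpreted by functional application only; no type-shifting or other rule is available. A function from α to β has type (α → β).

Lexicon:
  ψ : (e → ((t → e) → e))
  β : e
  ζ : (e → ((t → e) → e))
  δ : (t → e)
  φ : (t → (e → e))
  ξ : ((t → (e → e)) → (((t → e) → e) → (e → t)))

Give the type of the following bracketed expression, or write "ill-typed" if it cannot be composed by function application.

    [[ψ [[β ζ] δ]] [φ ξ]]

(e → t)

At [β ζ], ζ : (e → ((t → e) → e)) takes β : e, giving ((t → e) → e).
At [[β ζ] δ], [β ζ] : ((t → e) → e) takes δ : (t → e), giving e.
At [ψ [[β ζ] δ]], ψ : (e → ((t → e) → e)) takes [[β ζ] δ] : e, giving ((t → e) → e).
At [φ ξ], ξ : ((t → (e → e)) → (((t → e) → e) → (e → t))) takes φ : (t → (e → e)), giving (((t → e) → e) → (e → t)).
At [[ψ [[β ζ] δ]] [φ ξ]], [φ ξ] : (((t → e) → e) → (e → t)) takes [ψ [[β ζ] δ]] : ((t → e) → e), giving (e → t).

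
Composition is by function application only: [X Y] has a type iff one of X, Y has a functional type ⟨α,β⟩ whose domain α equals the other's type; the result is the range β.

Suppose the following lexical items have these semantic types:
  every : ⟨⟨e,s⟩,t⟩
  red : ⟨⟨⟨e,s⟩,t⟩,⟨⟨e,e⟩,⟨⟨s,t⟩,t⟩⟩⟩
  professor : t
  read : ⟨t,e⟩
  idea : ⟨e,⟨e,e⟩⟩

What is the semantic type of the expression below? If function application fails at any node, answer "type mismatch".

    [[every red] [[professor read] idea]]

⟨⟨s,t⟩,t⟩

[every red] — red of type ⟨⟨⟨e,s⟩,t⟩,⟨⟨e,e⟩,⟨⟨s,t⟩,t⟩⟩⟩ combines with every of type ⟨⟨e,s⟩,t⟩: type ⟨⟨e,e⟩,⟨⟨s,t⟩,t⟩⟩.
[professor read] — read of type ⟨t,e⟩ combines with professor of type t: type e.
[[professor read] idea] — idea of type ⟨e,⟨e,e⟩⟩ combines with [professor read] of type e: type ⟨e,e⟩.
[[every red] [[professor read] idea]] — [every red] of type ⟨⟨e,e⟩,⟨⟨s,t⟩,t⟩⟩ combines with [[professor read] idea] of type ⟨e,e⟩: type ⟨⟨s,t⟩,t⟩.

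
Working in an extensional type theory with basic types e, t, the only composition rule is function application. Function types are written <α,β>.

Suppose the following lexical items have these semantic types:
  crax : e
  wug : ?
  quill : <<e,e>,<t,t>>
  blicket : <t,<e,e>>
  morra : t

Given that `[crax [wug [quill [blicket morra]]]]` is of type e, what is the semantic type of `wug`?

[crax [wug [quill [blicket morra]]]] must have type e. The sister crax has type e; that is not a function onto e, so [wug [quill [blicket morra]]] must be the functor, of type <e,e>.
[wug [quill [blicket morra]]] must have type <e,e>. The sister [quill [blicket morra]] has type <t,t>; that is not a function onto <e,e>, so wug must be the functor, of type <<t,t>,<e,e>>.

<<t,t>,<e,e>>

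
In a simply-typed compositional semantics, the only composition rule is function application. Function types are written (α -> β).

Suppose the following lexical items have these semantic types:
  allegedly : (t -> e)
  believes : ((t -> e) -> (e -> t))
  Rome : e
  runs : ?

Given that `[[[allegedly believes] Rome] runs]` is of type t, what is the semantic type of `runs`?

[[[allegedly believes] Rome] runs] must have type t. The sister [[allegedly believes] Rome] has type t; that is not a function onto t, so runs must be the functor, of type (t -> t).

(t -> t)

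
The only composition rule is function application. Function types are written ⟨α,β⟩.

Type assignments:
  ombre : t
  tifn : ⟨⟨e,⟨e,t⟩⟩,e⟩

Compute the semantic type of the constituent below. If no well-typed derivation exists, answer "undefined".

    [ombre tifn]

undefined

At [ombre tifn]: neither t nor ⟨⟨e,⟨e,t⟩⟩,e⟩ can take the other as argument; the node is ill-typed.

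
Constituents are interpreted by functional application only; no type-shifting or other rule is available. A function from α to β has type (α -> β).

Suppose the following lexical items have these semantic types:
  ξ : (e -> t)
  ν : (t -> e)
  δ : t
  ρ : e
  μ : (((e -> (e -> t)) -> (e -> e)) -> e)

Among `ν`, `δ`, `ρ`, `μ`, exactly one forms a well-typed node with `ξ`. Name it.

ν : (t -> e) — neither side's domain matches the other.
δ : t — neither side's domain matches the other.
ρ — combines: ξ : (e -> t) takes ρ : e as argument, giving t.
μ : (((e -> (e -> t)) -> (e -> e)) -> e) — neither side's domain matches the other.

ρ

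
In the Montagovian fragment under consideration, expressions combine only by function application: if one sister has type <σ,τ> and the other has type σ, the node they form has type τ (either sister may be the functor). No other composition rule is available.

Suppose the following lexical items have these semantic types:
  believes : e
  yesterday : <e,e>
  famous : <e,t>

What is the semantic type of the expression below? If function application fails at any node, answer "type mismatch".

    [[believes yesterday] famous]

t

[believes yesterday]: functor yesterday : <e,e>, argument believes : e; result e.
[[believes yesterday] famous]: functor famous : <e,t>, argument [believes yesterday] : e; result t.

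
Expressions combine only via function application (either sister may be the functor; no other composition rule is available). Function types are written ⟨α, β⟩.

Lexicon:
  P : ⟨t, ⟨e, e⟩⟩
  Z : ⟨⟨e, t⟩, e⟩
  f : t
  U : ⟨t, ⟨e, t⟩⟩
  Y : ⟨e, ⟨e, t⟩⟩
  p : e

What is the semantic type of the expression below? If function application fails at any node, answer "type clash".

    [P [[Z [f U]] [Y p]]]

[f U]: U is ⟨t, ⟨e, t⟩⟩, f is t; result ⟨e, t⟩.
[Z [f U]]: Z is ⟨⟨e, t⟩, e⟩, [f U] is ⟨e, t⟩; result e.
[Y p]: Y is ⟨e, ⟨e, t⟩⟩, p is e; result ⟨e, t⟩.
[[Z [f U]] [Y p]]: [Y p] is ⟨e, t⟩, [Z [f U]] is e; result t.
[P [[Z [f U]] [Y p]]]: P is ⟨t, ⟨e, e⟩⟩, [[Z [f U]] [Y p]] is t; result ⟨e, e⟩.

⟨e, e⟩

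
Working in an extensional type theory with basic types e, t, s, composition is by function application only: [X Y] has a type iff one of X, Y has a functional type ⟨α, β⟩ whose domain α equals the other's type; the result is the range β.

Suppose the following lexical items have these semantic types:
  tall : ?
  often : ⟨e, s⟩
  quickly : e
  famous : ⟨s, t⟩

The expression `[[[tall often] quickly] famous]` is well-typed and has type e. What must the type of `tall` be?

[[[tall often] quickly] famous] is required to be e. famous : ⟨s, t⟩ cannot yield e as functor, so [[tall often] quickly] : ⟨⟨s, t⟩, e⟩.
[[tall often] quickly] is required to be ⟨⟨s, t⟩, e⟩. quickly : e cannot yield ⟨⟨s, t⟩, e⟩ as functor, so [tall often] : ⟨e, ⟨⟨s, t⟩, e⟩⟩.
[tall often] is required to be ⟨e, ⟨⟨s, t⟩, e⟩⟩. often : ⟨e, s⟩ cannot yield ⟨e, ⟨⟨s, t⟩, e⟩⟩ as functor, so tall : ⟨⟨e, s⟩, ⟨e, ⟨⟨s, t⟩, e⟩⟩⟩.

⟨⟨e, s⟩, ⟨e, ⟨⟨s, t⟩, e⟩⟩⟩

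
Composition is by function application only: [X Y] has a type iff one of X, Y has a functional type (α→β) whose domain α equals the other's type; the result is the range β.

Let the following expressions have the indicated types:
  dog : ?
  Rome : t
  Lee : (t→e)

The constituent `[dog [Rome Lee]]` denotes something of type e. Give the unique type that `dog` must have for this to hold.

[dog [Rome Lee]] must have type e. The sister [Rome Lee] has type e; that is not a function onto e, so dog must be the functor, of type (e→e).

(e→e)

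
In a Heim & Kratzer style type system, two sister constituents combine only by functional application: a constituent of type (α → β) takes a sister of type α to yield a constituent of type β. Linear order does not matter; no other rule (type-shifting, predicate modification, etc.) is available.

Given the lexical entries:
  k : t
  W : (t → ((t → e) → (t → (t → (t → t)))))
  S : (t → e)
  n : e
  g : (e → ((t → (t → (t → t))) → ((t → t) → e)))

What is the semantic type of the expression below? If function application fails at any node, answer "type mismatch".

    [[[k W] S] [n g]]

((t → t) → e)

[k W] — W of type (t → ((t → e) → (t → (t → (t → t))))) combines with k of type t: type ((t → e) → (t → (t → (t → t)))).
[[k W] S] — [k W] of type ((t → e) → (t → (t → (t → t)))) combines with S of type (t → e): type (t → (t → (t → t))).
[n g] — g of type (e → ((t → (t → (t → t))) → ((t → t) → e))) combines with n of type e: type ((t → (t → (t → t))) → ((t → t) → e)).
[[[k W] S] [n g]] — [n g] of type ((t → (t → (t → t))) → ((t → t) → e)) combines with [[k W] S] of type (t → (t → (t → t))): type ((t → t) → e).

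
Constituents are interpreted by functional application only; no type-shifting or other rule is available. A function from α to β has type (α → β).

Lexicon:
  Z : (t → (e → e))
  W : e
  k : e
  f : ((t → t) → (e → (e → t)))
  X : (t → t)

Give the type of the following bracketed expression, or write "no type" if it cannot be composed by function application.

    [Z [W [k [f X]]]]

[f X]: ((t → t) → (e → (e → t))) applied to (t → t) yields (e → (e → t)).
[k [f X]]: (e → (e → t)) applied to e yields (e → t).
[W [k [f X]]]: (e → t) applied to e yields t.
[Z [W [k [f X]]]]: (t → (e → e)) applied to t yields (e → e).

(e → e)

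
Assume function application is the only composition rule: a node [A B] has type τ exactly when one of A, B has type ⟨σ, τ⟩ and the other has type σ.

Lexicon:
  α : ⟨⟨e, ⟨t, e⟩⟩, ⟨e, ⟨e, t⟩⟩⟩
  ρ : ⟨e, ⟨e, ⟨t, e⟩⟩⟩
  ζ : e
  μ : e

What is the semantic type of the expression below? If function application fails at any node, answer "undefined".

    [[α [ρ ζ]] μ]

⟨e, t⟩

[ρ ζ]: ρ is ⟨e, ⟨e, ⟨t, e⟩⟩⟩, ζ is e; result ⟨e, ⟨t, e⟩⟩.
[α [ρ ζ]]: α is ⟨⟨e, ⟨t, e⟩⟩, ⟨e, ⟨e, t⟩⟩⟩, [ρ ζ] is ⟨e, ⟨t, e⟩⟩; result ⟨e, ⟨e, t⟩⟩.
[[α [ρ ζ]] μ]: [α [ρ ζ]] is ⟨e, ⟨e, t⟩⟩, μ is e; result ⟨e, t⟩.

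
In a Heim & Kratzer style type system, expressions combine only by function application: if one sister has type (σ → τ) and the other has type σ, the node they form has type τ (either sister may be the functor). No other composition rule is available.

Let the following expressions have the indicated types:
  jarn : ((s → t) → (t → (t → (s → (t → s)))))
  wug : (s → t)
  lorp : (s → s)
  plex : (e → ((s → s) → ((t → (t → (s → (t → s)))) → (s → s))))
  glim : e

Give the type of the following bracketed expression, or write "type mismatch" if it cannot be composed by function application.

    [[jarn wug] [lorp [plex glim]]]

(s → s)

[jarn wug] — jarn of type ((s → t) → (t → (t → (s → (t → s))))) combines with wug of type (s → t): type (t → (t → (s → (t → s)))).
[plex glim] — plex of type (e → ((s → s) → ((t → (t → (s → (t → s)))) → (s → s)))) combines with glim of type e: type ((s → s) → ((t → (t → (s → (t → s)))) → (s → s))).
[lorp [plex glim]] — [plex glim] of type ((s → s) → ((t → (t → (s → (t → s)))) → (s → s))) combines with lorp of type (s → s): type ((t → (t → (s → (t → s)))) → (s → s)).
[[jarn wug] [lorp [plex glim]]] — [lorp [plex glim]] of type ((t → (t → (s → (t → s)))) → (s → s)) combines with [jarn wug] of type (t → (t → (s → (t → s)))): type (s → s).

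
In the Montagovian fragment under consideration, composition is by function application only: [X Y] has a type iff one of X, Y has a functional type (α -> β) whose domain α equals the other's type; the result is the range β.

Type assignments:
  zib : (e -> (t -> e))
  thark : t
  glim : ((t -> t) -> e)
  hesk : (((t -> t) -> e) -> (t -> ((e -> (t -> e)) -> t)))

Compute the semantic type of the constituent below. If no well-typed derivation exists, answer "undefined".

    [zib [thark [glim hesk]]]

[glim hesk]: functor hesk : (((t -> t) -> e) -> (t -> ((e -> (t -> e)) -> t))), argument glim : ((t -> t) -> e); result (t -> ((e -> (t -> e)) -> t)).
[thark [glim hesk]]: functor [glim hesk] : (t -> ((e -> (t -> e)) -> t)), argument thark : t; result ((e -> (t -> e)) -> t).
[zib [thark [glim hesk]]]: functor [thark [glim hesk]] : ((e -> (t -> e)) -> t), argument zib : (e -> (t -> e)); result t.

t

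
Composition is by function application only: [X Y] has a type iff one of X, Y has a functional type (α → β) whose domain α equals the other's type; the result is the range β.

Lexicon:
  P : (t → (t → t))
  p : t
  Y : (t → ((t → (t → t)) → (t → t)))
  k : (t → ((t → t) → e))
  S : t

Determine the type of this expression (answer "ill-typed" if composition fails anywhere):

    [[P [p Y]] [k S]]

[p Y] — Y of type (t → ((t → (t → t)) → (t → t))) combines with p of type t: type ((t → (t → t)) → (t → t)).
[P [p Y]] — [p Y] of type ((t → (t → t)) → (t → t)) combines with P of type (t → (t → t)): type (t → t).
[k S] — k of type (t → ((t → t) → e)) combines with S of type t: type ((t → t) → e).
[[P [p Y]] [k S]] — [k S] of type ((t → t) → e) combines with [P [p Y]] of type (t → t): type e.

e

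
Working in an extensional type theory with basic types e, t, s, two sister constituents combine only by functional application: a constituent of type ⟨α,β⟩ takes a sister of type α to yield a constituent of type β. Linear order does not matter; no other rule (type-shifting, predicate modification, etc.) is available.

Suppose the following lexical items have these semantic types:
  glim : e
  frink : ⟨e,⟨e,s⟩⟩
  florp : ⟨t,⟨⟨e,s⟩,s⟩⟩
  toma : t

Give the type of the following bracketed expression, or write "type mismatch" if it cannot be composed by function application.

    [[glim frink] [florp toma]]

s

At [glim frink], frink : ⟨e,⟨e,s⟩⟩ takes glim : e, giving ⟨e,s⟩.
At [florp toma], florp : ⟨t,⟨⟨e,s⟩,s⟩⟩ takes toma : t, giving ⟨⟨e,s⟩,s⟩.
At [[glim frink] [florp toma]], [florp toma] : ⟨⟨e,s⟩,s⟩ takes [glim frink] : ⟨e,s⟩, giving s.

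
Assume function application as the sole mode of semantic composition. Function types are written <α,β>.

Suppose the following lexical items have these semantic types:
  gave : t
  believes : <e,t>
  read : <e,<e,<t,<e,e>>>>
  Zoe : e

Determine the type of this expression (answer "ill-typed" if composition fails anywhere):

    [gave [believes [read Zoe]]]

ill-typed

At [read Zoe], read : <e,<e,<t,<e,e>>>> takes Zoe : e, giving <e,<t,<e,e>>>.
[believes [read Zoe]]: <e,t> with <e,<t,<e,e>>> — neither is a function whose domain matches the other; composition fails here.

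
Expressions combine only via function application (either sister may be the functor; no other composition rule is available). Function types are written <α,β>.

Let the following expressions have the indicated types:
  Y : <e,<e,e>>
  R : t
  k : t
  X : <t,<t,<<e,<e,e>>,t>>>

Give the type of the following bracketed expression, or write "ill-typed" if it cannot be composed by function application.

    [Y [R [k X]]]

t

[k X]: functor X : <t,<t,<<e,<e,e>>,t>>>, argument k : t; result <t,<<e,<e,e>>,t>>.
[R [k X]]: functor [k X] : <t,<<e,<e,e>>,t>>, argument R : t; result <<e,<e,e>>,t>.
[Y [R [k X]]]: functor [R [k X]] : <<e,<e,e>>,t>, argument Y : <e,<e,e>>; result t.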